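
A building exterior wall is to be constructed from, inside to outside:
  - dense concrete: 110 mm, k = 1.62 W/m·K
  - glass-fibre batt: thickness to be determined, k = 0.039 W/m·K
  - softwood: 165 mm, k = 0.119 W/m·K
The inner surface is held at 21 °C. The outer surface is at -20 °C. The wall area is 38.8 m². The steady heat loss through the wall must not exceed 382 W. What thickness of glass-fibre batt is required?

Using the resistance-network approach (series):
R_dense concrete = L/(kA) = 0.11/(1.62×38.8) = 0.00175 K/W
R_softwood = L/(kA) = 0.165/(0.119×38.8) = 0.03574 K/W
Sum of the known resistances R_other = 0.03749 K/W
Required total resistance R_tot = ΔT/Q_allow = 41/382 = 0.1073 K/W
R_glass-fibre batt = R_tot − R_other = 0.06984 K/W
L = R·k·A = 0.06984×0.039×38.8

L ≈ 106 mm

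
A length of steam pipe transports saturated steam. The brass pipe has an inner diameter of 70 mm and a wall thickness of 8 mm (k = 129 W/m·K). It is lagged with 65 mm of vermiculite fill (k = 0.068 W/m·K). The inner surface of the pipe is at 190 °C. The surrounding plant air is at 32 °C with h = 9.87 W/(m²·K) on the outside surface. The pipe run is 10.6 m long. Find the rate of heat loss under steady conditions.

Per-layer cylindrical resistances, series-summed:
R_brass pipe wall = ln(43/35)/(2π×129×10.6) = 2.396×10^-5 K/W
R_vermiculite fill = ln(108/43)/(2π×0.068×10.6) = 0.2033 K/W
R_outer film = 1/(h_o·2πr_oL) = 1/(9.87×2π×0.108×10.6) = 0.01409 K/W
R_total = 0.2175 K/W
Q = ΔT/R_total = 158/0.2175

Q ≈ 727 W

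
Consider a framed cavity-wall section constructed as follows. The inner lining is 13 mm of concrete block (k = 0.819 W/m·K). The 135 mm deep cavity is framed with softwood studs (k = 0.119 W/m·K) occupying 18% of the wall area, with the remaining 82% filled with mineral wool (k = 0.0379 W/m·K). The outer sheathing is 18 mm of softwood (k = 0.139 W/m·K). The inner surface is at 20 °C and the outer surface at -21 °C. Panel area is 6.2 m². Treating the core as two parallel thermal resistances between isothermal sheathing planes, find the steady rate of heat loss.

Sheathing layers in series; stud and cavity paths in parallel between them.
R_inner = 0.013/(0.819×6.2) = 0.00256 K/W
R_stud  = 0.135/(0.119×0.18×6.2) = 1.017 K/W
R_cav   = 0.135/(0.0379×0.82×6.2) = 0.7006 K/W
1/R_core = 1/R_stud + 1/R_cav → R_core = 0.4148 K/W
R_outer = 0.018/(0.139×6.2) = 0.02089 K/W
R_total = 0.4382 K/W
Q = ΔT/R_total = 41/0.4382

Q ≈ 93.6 W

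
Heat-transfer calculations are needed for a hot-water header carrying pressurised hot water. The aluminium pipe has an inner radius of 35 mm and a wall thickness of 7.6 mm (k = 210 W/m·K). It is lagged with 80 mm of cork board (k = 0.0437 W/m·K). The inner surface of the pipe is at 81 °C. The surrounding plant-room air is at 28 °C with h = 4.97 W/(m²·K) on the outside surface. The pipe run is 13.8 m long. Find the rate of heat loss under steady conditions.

Treating each annulus and film as a series resistance:
R_aluminium pipe wall = ln(42.6/35)/(2π×210×13.8) = 1.079×10^-5 K/W
R_cork board = ln(122.6/42.6)/(2π×0.0437×13.8) = 0.279 K/W
R_outer film = 1/(h_o·2πr_oL) = 1/(4.97×2π×0.1226×13.8) = 0.01893 K/W
R_total = 0.2979 K/W
Q = ΔT/R_total = 53/0.2979

Q ≈ 178 W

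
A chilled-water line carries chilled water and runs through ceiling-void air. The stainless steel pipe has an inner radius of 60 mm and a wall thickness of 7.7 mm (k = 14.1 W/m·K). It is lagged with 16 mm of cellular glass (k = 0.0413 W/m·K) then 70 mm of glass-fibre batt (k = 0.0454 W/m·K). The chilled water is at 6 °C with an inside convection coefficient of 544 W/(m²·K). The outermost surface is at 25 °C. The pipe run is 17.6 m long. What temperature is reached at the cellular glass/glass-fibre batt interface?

T ≈ 11.3 °C

For a radial system each layer contributes R = ln(r_out/r_in)/(2πkL); films add R = 1/(hA).
R_inner film = 1/(h_i·2πr₁L) = 1/(544×2π×0.06×17.6) = 2.77×10^-4 K/W
R_stainless steel pipe wall = ln(67.7/60)/(2π×14.1×17.6) = 7.744×10^-5 K/W
R_cellular glass = ln(83.7/67.7)/(2π×0.0413×17.6) = 0.04645 K/W
R_glass-fibre batt = ln(153.7/83.7)/(2π×0.0454×17.6) = 0.1211 K/W
R_total = 0.1679 K/W
Q = ΔT/R_total = 19/0.1679
Q = 113 W
T_interface = T_inner + Q·ΣR(inner→interface) = 6 + 113×0.04681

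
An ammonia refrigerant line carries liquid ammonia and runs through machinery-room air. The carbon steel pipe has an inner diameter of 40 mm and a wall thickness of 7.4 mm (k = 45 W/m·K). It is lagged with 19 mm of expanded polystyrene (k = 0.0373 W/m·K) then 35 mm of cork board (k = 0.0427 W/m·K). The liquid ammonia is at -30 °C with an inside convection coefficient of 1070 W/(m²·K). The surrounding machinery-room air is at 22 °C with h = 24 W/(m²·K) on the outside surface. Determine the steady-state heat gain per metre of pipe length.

q′ ≈ 11.7 W/m

Per-layer cylindrical resistances, series-summed:
R_inner film = 1/(h_i·2πr₁L) = 1/(1070×2π×0.02×1) = 0.007437 K/W
R_carbon steel pipe wall = ln(27.4/20)/(2π×45×1) = 0.001113 K/W
R_expanded polystyrene = ln(46.4/27.4)/(2π×0.0373×1) = 2.248 K/W
R_cork board = ln(81.4/46.4)/(2π×0.0427×1) = 2.095 K/W
R_outer film = 1/(h_o·2πr_oL) = 1/(24×2π×0.0814×1) = 0.08147 K/W
R_total = 4.433 K/W
Q = ΔT/R_total = 52/4.433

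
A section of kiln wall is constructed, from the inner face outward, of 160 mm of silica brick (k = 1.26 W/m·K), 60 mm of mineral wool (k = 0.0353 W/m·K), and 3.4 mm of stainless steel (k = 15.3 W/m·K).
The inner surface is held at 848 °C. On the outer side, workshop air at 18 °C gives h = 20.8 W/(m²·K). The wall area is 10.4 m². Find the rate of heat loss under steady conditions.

Q ≈ 4600 W

Thermal resistances in series:
R_silica brick = L/(kA) = 0.16/(1.26×10.4) = 0.01221 K/W
R_mineral wool = L/(kA) = 0.06/(0.0353×10.4) = 0.1634 K/W
R_stainless steel = L/(kA) = 0.0034/(15.3×10.4) = 2.137×10^-5 K/W
R_outer film = 1/(h_o·A) = 1/(20.8×10.4) = 0.004623 K/W
R_total = 0.1803 K/W
Q = ΔT / R_total = 830 / 0.1803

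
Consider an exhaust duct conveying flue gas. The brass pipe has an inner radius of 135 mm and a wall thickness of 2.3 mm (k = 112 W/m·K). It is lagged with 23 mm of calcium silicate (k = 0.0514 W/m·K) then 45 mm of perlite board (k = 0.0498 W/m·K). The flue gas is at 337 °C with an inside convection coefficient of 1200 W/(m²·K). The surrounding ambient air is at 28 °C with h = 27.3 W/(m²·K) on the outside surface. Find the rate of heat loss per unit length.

Cylindrical conduction, so R = ln(r₂/r₁)/(2πkL) per layer, in series:
R_inner film = 1/(h_i·2πr₁L) = 1/(1200×2π×0.135×1) = 9.824×10^-4 K/W
R_brass pipe wall = ln(137.3/135)/(2π×112×1) = 2.401×10^-5 K/W
R_calcium silicate = ln(160.3/137.3)/(2π×0.0514×1) = 0.4796 K/W
R_perlite board = ln(205.3/160.3)/(2π×0.0498×1) = 0.7907 K/W
R_outer film = 1/(h_o·2πr_oL) = 1/(27.3×2π×0.2053×1) = 0.0284 K/W
R_total = 1.3 K/W
Q = ΔT/R_total = 309/1.3

q′ ≈ 238 W/m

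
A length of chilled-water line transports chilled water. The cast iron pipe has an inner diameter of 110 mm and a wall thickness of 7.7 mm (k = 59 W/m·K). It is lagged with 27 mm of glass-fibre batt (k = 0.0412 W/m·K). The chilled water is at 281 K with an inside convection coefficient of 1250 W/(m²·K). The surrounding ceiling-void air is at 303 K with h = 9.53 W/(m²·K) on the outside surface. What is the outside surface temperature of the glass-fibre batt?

For a radial system each layer contributes R = ln(r_out/r_in)/(2πkL); films add R = 1/(hA).
R_inner film = 1/(h_i·2πr₁L) = 1/(1250×2π×0.055×1) = 0.002315 K/W
R_cast iron pipe wall = ln(62.7/55)/(2π×59×1) = 3.535×10^-4 K/W
R_glass-fibre batt = ln(89.7/62.7)/(2π×0.0412×1) = 1.383 K/W
R_outer film = 1/(h_o·2πr_oL) = 1/(9.53×2π×0.0897×1) = 0.1862 K/W
R_total = 1.572 K/W
Q = ΔT/R_total = 22/1.572
Q = 14 W/m
T_interface = T_inner + Q·ΣR(inner→interface) = 281 + 14×1.386

T ≈ 300 K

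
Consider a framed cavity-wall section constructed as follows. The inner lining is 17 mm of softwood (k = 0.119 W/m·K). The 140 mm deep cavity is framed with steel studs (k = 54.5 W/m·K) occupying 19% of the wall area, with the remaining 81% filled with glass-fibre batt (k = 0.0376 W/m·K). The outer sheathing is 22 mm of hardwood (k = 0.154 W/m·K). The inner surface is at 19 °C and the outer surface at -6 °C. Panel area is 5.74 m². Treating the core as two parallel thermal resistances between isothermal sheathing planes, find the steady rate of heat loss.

Q ≈ 480 W

Sheathing layers in series; stud and cavity paths in parallel between them.
R_inner = 0.017/(0.119×5.74) = 0.02489 K/W
R_stud  = 0.14/(54.5×0.19×5.74) = 0.002355 K/W
R_cav   = 0.14/(0.0376×0.81×5.74) = 0.8008 K/W
1/R_core = 1/R_stud + 1/R_cav → R_core = 0.002349 K/W
R_outer = 0.022/(0.154×5.74) = 0.02489 K/W
R_total = 0.05212 K/W
Q = ΔT/R_total = 25/0.05212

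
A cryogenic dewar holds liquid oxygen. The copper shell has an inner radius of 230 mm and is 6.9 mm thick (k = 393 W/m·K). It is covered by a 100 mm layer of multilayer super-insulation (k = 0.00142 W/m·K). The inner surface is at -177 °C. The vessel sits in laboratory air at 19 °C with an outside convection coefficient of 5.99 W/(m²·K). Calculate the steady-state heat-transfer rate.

Q ≈ 2.79 W

Each spherical layer contributes R = (1/r_i − 1/r_o)/(4πk):
R_copper shell = (1/0.23 − 1/0.2369)/(4π×393) = 2.564×10^-5 K/W
R_multilayer super-insulation = (1/0.2369 − 1/0.3369)/(4π×0.00142) = 70.22 K/W
R_outer film = 1/(h·4πr_o²) = 1/(5.99×4π×0.3369²) = 0.117 K/W
R_total = 70.33 K/W
Q = ΔT/R_total = 196/70.33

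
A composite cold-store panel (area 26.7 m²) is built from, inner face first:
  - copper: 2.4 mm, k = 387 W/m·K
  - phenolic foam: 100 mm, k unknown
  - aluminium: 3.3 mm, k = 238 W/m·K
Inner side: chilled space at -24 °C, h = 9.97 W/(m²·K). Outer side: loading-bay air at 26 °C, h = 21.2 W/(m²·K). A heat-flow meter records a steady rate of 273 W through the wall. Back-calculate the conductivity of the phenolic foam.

Model the wall as resistances in series:
R_inner film = 1/(h_i·A) = 1/(9.97×26.7) = 0.003757 K/W
R_copper = L/(kA) = 0.0024/(387×26.7) = 2.323×10^-7 K/W
R_aluminium = L/(kA) = 0.0033/(238×26.7) = 5.193×10^-7 K/W
R_outer film = 1/(h_o·A) = 1/(21.2×26.7) = 0.001767 K/W
Sum of known resistances R_other = 0.005524 K/W
Total R = ΔT/Q = 50/273 = 0.1832 K/W
R_phenolic foam = R_total − R_other = 0.1776 K/W
k = L/(R·A) = 0.1/(0.1776×26.7)

k ≈ 0.0211 W/(m·K)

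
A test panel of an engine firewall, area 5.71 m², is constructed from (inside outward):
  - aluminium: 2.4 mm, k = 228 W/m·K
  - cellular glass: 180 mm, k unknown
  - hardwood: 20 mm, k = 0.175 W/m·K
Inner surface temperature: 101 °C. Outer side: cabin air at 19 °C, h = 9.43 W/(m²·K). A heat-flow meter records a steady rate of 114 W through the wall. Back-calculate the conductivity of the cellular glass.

k ≈ 0.0463 W/(m·K)

Treating each layer as a thermal resistance in series:
R_aluminium = L/(kA) = 0.0024/(228×5.71) = 1.843×10^-6 K/W
R_hardwood = L/(kA) = 0.02/(0.175×5.71) = 0.02002 K/W
R_outer film = 1/(h_o·A) = 1/(9.43×5.71) = 0.01857 K/W
Sum of known resistances R_other = 0.03859 K/W
Total R = ΔT/Q = 82/114 = 0.7193 K/W
R_cellular glass = R_total − R_other = 0.6807 K/W
k = L/(R·A) = 0.18/(0.6807×5.71)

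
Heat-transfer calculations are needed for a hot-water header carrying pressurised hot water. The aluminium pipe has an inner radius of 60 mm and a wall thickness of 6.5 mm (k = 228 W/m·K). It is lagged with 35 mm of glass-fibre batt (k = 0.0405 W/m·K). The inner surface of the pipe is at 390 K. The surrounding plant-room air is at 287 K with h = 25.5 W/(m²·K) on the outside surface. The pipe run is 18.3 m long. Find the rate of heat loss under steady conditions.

Q ≈ 1090 W

For a radial system each layer contributes R = ln(r_out/r_in)/(2πkL); films add R = 1/(hA).
R_aluminium pipe wall = ln(66.5/60)/(2π×228×18.3) = 3.923×10^-6 K/W
R_glass-fibre batt = ln(101.5/66.5)/(2π×0.0405×18.3) = 0.0908 K/W
R_outer film = 1/(h_o·2πr_oL) = 1/(25.5×2π×0.1015×18.3) = 0.00336 K/W
R_total = 0.09417 K/W
Q = ΔT/R_total = 103/0.09417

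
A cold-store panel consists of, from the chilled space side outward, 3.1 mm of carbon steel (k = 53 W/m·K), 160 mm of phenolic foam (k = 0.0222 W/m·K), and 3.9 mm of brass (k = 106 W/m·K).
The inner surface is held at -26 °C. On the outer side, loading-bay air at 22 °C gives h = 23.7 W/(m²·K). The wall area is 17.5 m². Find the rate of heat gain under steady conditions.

Q ≈ 116 W

Model the wall as resistances in series:
R_carbon steel = L/(kA) = 0.0031/(53×17.5) = 3.342×10^-6 K/W
R_phenolic foam = L/(kA) = 0.16/(0.0222×17.5) = 0.4118 K/W
R_brass = L/(kA) = 0.0039/(106×17.5) = 2.102×10^-6 K/W
R_outer film = 1/(h_o·A) = 1/(23.7×17.5) = 0.002411 K/W
R_total = 0.4143 K/W
Q = ΔT / R_total = 48 / 0.4143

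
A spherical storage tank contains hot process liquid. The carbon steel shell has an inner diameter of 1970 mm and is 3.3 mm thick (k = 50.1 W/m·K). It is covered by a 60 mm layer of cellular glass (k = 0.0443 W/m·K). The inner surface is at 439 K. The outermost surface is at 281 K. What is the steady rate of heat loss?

Q ≈ 1520 W

For a spherical shell R = (1/r₁ − 1/r₂)/(4πk); film R = 1/(h·4πr²). In series:
R_carbon steel shell = (1/0.985 − 1/0.9883)/(4π×50.1) = 5.384×10^-6 K/W
R_cellular glass = (1/0.9883 − 1/1.0483)/(4π×0.0443) = 0.104 K/W
R_total = 0.104 K/W
Q = ΔT/R_total = 158/0.104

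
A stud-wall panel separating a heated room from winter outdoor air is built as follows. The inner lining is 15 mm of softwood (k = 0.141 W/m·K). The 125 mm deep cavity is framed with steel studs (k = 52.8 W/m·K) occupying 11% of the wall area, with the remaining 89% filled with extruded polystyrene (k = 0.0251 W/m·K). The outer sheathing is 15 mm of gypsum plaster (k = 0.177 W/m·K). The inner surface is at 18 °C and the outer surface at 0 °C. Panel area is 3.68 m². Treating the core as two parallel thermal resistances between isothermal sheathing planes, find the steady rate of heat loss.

Q ≈ 312 W

Sheathing layers in series; stud and cavity paths in parallel between them.
R_inner = 0.015/(0.141×3.68) = 0.02891 K/W
R_stud  = 0.125/(52.8×0.11×3.68) = 0.005848 K/W
R_cav   = 0.125/(0.0251×0.89×3.68) = 1.521 K/W
1/R_core = 1/R_stud + 1/R_cav → R_core = 0.005826 K/W
R_outer = 0.015/(0.177×3.68) = 0.02303 K/W
R_total = 0.05776 K/W
Q = ΔT/R_total = 18/0.05776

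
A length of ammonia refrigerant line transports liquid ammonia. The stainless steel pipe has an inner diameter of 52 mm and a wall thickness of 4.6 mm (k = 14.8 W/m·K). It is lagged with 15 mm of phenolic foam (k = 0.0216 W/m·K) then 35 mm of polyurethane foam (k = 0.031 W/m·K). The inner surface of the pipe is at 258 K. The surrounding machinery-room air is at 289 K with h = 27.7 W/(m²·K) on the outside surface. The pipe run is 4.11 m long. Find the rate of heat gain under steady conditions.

Radial resistances (cylindrical: R_cond = ln(r_o/r_i)/(2πkL), R_conv = 1/(h·2πrL)):
R_stainless steel pipe wall = ln(30.6/26)/(2π×14.8×4.11) = 4.262×10^-4 K/W
R_phenolic foam = ln(45.6/30.6)/(2π×0.0216×4.11) = 0.7151 K/W
R_polyurethane foam = ln(80.6/45.6)/(2π×0.031×4.11) = 0.7115 K/W
R_outer film = 1/(h_o·2πr_oL) = 1/(27.7×2π×0.0806×4.11) = 0.01734 K/W
R_total = 1.444 K/W
Q = ΔT/R_total = 31/1.444

Q ≈ 21.5 W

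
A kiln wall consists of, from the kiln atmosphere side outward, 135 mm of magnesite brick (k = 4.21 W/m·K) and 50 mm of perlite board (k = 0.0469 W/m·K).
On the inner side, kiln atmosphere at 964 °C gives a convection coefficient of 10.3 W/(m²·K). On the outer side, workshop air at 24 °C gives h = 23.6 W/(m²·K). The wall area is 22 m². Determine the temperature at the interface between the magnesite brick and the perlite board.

Model the wall as resistances in series:
R_inner film = 1/(h_i·A) = 1/(10.3×22) = 0.004413 K/W
R_magnesite brick = L/(kA) = 0.135/(4.21×22) = 0.001458 K/W
R_perlite board = L/(kA) = 0.05/(0.0469×22) = 0.04846 K/W
R_outer film = 1/(h_o·A) = 1/(23.6×22) = 0.001926 K/W
R_total = 0.05626 K/W;  Q = ΔT/R_total = 940/0.05626 = 16710 W
T_interface = T_inner − Q·ΣR(inner→interface) = 964 − 16700×0.005871

T ≈ 866 °C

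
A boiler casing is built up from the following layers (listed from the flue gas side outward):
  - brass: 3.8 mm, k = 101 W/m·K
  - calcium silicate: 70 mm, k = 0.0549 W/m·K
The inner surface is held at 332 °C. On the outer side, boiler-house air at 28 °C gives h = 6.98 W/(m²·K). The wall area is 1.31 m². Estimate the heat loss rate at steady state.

Q ≈ 281 W

Treating each layer as a thermal resistance in series:
R_brass = L/(kA) = 0.0038/(101×1.31) = 2.872×10^-5 K/W
R_calcium silicate = L/(kA) = 0.07/(0.0549×1.31) = 0.9733 K/W
R_outer film = 1/(h_o·A) = 1/(6.98×1.31) = 0.1094 K/W
R_total = 1.083 K/W
Q = ΔT / R_total = 304 / 1.083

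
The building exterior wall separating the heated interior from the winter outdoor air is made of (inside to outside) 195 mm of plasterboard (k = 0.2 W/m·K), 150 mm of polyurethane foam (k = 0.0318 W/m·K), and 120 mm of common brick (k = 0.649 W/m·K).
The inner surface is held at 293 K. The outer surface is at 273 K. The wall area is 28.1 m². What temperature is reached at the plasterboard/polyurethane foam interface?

Using the resistance-network approach (series):
R_plasterboard = L/(kA) = 0.195/(0.2×28.1) = 0.0347 K/W
R_polyurethane foam = L/(kA) = 0.15/(0.0318×28.1) = 0.1679 K/W
R_common brick = L/(kA) = 0.12/(0.649×28.1) = 0.00658 K/W
R_total = 0.2091 K/W;  Q = ΔT/R_total = 20/0.2091 = 95.63 W
T_interface = T_inner − Q·ΣR(inner→interface) = 293 − 95.6×0.0347

T ≈ 290 K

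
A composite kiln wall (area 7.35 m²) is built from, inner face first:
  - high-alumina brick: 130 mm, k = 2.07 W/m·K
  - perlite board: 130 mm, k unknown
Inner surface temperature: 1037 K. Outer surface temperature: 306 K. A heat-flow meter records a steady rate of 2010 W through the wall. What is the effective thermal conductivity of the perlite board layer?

Using the resistance-network approach (series):
R_high-alumina brick = L/(kA) = 0.13/(2.07×7.35) = 0.008544 K/W
Sum of known resistances R_other = 0.008544 K/W
Total R = ΔT/Q = 731/2010 = 0.3637 K/W
R_perlite board = R_total − R_other = 0.3551 K/W
k = L/(R·A) = 0.13/(0.3551×7.35)

k ≈ 0.0498 W/(m·K)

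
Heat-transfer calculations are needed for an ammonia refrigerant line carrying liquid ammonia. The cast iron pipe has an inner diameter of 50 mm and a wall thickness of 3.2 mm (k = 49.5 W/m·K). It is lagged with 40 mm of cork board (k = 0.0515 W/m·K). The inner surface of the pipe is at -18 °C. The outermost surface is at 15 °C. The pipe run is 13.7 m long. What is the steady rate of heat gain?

Q ≈ 166 W

Treating each annulus and film as a series resistance:
R_cast iron pipe wall = ln(28.2/25)/(2π×49.5×13.7) = 2.827×10^-5 K/W
R_cork board = ln(68.2/28.2)/(2π×0.0515×13.7) = 0.1992 K/W
R_total = 0.1992 K/W
Q = ΔT/R_total = 33/0.1992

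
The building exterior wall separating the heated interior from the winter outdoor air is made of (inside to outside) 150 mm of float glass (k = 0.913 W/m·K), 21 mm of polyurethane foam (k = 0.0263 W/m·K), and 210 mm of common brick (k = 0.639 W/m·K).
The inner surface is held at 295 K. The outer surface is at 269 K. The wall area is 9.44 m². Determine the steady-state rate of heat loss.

Q ≈ 190 W

Thermal resistances in series:
R_float glass = L/(kA) = 0.15/(0.913×9.44) = 0.0174 K/W
R_polyurethane foam = L/(kA) = 0.021/(0.0263×9.44) = 0.08458 K/W
R_common brick = L/(kA) = 0.21/(0.639×9.44) = 0.03481 K/W
R_total = 0.1368 K/W
Q = ΔT / R_total = 26 / 0.1368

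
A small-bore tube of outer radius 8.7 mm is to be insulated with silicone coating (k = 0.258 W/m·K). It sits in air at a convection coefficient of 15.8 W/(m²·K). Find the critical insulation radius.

r_cr ≈ 16.3 mm

For a cylinder r_cr = k/h = 0.258/15.8
r_cr = 16.3 mm; since the bare radius (8.7 mm) is below r_cr, adding a thin layer of insulation will *increase* heat loss.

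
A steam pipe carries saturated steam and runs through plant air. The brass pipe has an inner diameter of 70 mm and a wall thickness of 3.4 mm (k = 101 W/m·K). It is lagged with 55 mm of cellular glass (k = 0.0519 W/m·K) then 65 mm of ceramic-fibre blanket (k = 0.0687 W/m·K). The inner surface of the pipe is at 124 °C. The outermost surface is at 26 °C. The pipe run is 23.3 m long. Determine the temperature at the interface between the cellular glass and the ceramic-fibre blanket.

T ≈ 56.4 °C

Cylindrical conduction, so R = ln(r₂/r₁)/(2πkL) per layer, in series:
R_brass pipe wall = ln(38.4/35)/(2π×101×23.3) = 6.27×10^-6 K/W
R_cellular glass = ln(93.4/38.4)/(2π×0.0519×23.3) = 0.117 K/W
R_ceramic-fibre blanket = ln(158.4/93.4)/(2π×0.0687×23.3) = 0.05252 K/W
R_total = 0.1695 K/W
Q = ΔT/R_total = 98/0.1695
Q = 578 W
T_interface = T_inner − Q·ΣR(inner→interface) = 124 − 578×0.117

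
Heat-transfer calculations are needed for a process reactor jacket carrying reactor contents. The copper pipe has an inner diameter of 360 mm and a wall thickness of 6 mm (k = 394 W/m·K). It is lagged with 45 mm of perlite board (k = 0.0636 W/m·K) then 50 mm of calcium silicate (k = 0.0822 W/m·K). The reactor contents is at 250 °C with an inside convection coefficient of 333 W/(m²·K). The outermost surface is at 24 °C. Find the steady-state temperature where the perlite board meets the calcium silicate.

T ≈ 117 °C

Cylindrical conduction, so R = ln(r₂/r₁)/(2πkL) per layer, in series:
R_inner film = 1/(h_i·2πr₁L) = 1/(333×2π×0.18×1) = 0.002655 K/W
R_copper pipe wall = ln(186/180)/(2π×394×1) = 1.325×10^-5 K/W
R_perlite board = ln(231/186)/(2π×0.0636×1) = 0.5422 K/W
R_calcium silicate = ln(281/231)/(2π×0.0822×1) = 0.3794 K/W
R_total = 0.9242 K/W
Q = ΔT/R_total = 226/0.9242
Q = 245 W/m
T_interface = T_inner − Q·ΣR(inner→interface) = 250 − 245×0.5449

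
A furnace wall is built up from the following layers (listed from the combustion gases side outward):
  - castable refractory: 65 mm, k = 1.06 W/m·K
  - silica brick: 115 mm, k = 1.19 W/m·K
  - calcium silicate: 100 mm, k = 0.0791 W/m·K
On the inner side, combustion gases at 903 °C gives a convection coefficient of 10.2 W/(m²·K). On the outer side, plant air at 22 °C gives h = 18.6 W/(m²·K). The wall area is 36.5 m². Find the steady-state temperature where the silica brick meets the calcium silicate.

T ≈ 760 °C

Series thermal resistances:
R_inner film = 1/(h_i·A) = 1/(10.2×36.5) = 0.002686 K/W
R_castable refractory = L/(kA) = 0.065/(1.06×36.5) = 0.00168 K/W
R_silica brick = L/(kA) = 0.115/(1.19×36.5) = 0.002648 K/W
R_calcium silicate = L/(kA) = 0.1/(0.0791×36.5) = 0.03464 K/W
R_outer film = 1/(h_o·A) = 1/(18.6×36.5) = 0.001473 K/W
R_total = 0.04312 K/W;  Q = ΔT/R_total = 881/0.04312 = 20430 W
T_interface = T_inner − Q·ΣR(inner→interface) = 903 − 20400×0.007014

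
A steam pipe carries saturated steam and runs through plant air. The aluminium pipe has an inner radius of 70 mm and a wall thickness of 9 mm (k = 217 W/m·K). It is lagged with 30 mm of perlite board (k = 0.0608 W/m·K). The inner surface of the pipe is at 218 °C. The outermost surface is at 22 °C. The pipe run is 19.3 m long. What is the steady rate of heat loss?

Per-layer cylindrical resistances, series-summed:
R_aluminium pipe wall = ln(79/70)/(2π×217×19.3) = 4.596×10^-6 K/W
R_perlite board = ln(109/79)/(2π×0.0608×19.3) = 0.04366 K/W
R_total = 0.04366 K/W
Q = ΔT/R_total = 196/0.04366

Q ≈ 4490 W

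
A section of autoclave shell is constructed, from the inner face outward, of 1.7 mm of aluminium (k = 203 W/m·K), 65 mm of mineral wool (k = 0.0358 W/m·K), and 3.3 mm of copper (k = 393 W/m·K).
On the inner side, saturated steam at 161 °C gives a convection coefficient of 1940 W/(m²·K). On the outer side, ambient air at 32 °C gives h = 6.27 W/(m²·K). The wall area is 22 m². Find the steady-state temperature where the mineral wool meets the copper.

Model the wall as resistances in series:
R_inner film = 1/(h_i·A) = 1/(1940×22) = 2.343×10^-5 K/W
R_aluminium = L/(kA) = 0.0017/(203×22) = 3.807×10^-7 K/W
R_mineral wool = L/(kA) = 0.065/(0.0358×22) = 0.08253 K/W
R_copper = L/(kA) = 0.0033/(393×22) = 3.817×10^-7 K/W
R_outer film = 1/(h_o·A) = 1/(6.27×22) = 0.00725 K/W
R_total = 0.0898 K/W;  Q = ΔT/R_total = 129/0.0898 = 1436 W
T_interface = T_inner − Q·ΣR(inner→interface) = 161 − 1440×0.08255

T ≈ 42.4 °C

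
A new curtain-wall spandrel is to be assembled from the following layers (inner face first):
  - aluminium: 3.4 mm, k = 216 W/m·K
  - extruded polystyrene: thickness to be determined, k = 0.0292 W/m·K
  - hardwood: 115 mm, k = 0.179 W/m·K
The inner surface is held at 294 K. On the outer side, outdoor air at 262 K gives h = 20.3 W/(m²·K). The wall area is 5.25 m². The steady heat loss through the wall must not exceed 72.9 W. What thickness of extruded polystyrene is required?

Thermal resistances in series:
R_aluminium = L/(kA) = 0.0034/(216×5.25) = 2.998×10^-6 K/W
R_hardwood = L/(kA) = 0.115/(0.179×5.25) = 0.1224 K/W
R_outer film = 1/(h_o·A) = 1/(20.3×5.25) = 0.009383 K/W
Sum of the known resistances R_other = 0.1318 K/W
Required total resistance R_tot = ΔT/Q_allow = 32/72.9 = 0.439 K/W
R_extruded polystyrene = R_tot − R_other = 0.3072 K/W
L = R·k·A = 0.3072×0.0292×5.25

L ≈ 47.1 mm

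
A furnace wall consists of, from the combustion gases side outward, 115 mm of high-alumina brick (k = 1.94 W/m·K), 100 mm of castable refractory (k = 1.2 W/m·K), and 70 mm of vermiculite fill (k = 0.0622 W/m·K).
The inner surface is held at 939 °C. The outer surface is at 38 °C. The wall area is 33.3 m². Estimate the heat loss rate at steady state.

Using the resistance-network approach (series):
R_high-alumina brick = L/(kA) = 0.115/(1.94×33.3) = 0.00178 K/W
R_castable refractory = L/(kA) = 0.1/(1.2×33.3) = 0.002503 K/W
R_vermiculite fill = L/(kA) = 0.07/(0.0622×33.3) = 0.0338 K/W
R_total = 0.03808 K/W
Q = ΔT / R_total = 901 / 0.03808

Q ≈ 23700 W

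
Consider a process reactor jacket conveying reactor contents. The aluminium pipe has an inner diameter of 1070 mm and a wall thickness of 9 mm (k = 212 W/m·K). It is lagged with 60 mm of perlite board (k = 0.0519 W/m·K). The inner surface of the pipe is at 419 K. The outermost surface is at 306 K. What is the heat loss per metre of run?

q′ ≈ 352 W/m

Per-layer cylindrical resistances, series-summed:
R_aluminium pipe wall = ln(544/535)/(2π×212×1) = 1.252×10^-5 K/W
R_perlite board = ln(604/544)/(2π×0.0519×1) = 0.3208 K/W
R_total = 0.3209 K/W
Q = ΔT/R_total = 113/0.3209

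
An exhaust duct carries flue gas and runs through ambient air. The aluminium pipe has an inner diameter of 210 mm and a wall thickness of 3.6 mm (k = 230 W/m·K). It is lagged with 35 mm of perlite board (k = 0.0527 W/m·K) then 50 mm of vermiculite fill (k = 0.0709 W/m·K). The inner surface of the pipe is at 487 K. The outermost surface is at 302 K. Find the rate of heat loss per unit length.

q′ ≈ 122 W/m

For a radial system each layer contributes R = ln(r_out/r_in)/(2πkL); films add R = 1/(hA).
R_aluminium pipe wall = ln(108.6/105)/(2π×230×1) = 2.333×10^-5 K/W
R_perlite board = ln(143.6/108.6)/(2π×0.0527×1) = 0.8437 K/W
R_vermiculite fill = ln(193.6/143.6)/(2π×0.0709×1) = 0.6707 K/W
R_total = 1.514 K/W
Q = ΔT/R_total = 185/1.514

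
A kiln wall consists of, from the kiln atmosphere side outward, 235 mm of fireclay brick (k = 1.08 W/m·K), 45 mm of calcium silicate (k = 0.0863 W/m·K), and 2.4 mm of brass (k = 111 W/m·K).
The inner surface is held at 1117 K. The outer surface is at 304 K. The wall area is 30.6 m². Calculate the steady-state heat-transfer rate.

Q ≈ 33700 W

Thermal resistances in series:
R_fireclay brick = L/(kA) = 0.235/(1.08×30.6) = 0.007111 K/W
R_calcium silicate = L/(kA) = 0.045/(0.0863×30.6) = 0.01704 K/W
R_brass = L/(kA) = 0.0024/(111×30.6) = 7.066×10^-7 K/W
R_total = 0.02415 K/W
Q = ΔT / R_total = 813 / 0.02415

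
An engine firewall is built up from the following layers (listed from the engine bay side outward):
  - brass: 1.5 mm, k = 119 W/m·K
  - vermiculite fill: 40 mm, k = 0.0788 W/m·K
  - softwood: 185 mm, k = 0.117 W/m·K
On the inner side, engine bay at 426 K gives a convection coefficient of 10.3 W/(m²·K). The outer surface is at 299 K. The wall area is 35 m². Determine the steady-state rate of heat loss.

Series thermal resistances:
R_inner film = 1/(h_i·A) = 1/(10.3×35) = 0.002774 K/W
R_brass = L/(kA) = 0.0015/(119×35) = 3.601×10^-7 K/W
R_vermiculite fill = L/(kA) = 0.04/(0.0788×35) = 0.0145 K/W
R_softwood = L/(kA) = 0.185/(0.117×35) = 0.04518 K/W
R_total = 0.06245 K/W
Q = ΔT / R_total = 127 / 0.06245

Q ≈ 2030 W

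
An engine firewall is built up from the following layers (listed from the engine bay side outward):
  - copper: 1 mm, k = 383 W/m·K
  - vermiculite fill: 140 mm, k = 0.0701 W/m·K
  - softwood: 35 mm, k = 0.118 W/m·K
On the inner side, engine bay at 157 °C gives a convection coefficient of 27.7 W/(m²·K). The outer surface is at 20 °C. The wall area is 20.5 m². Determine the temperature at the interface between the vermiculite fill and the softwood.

Using the resistance-network approach (series):
R_inner film = 1/(h_i·A) = 1/(27.7×20.5) = 0.001761 K/W
R_copper = L/(kA) = 0.001/(383×20.5) = 1.274×10^-7 K/W
R_vermiculite fill = L/(kA) = 0.14/(0.0701×20.5) = 0.09742 K/W
R_softwood = L/(kA) = 0.035/(0.118×20.5) = 0.01447 K/W
R_total = 0.1137 K/W;  Q = ΔT/R_total = 137/0.1137 = 1205 W
T_interface = T_inner − Q·ΣR(inner→interface) = 157 − 1210×0.09918

T ≈ 37.4 °C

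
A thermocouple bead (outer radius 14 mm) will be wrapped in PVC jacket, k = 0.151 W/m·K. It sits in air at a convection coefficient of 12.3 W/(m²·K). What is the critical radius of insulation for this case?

r_cr ≈ 24.6 mm

For a sphere r_cr = 2k/h = 2×0.151/12.3
r_cr = 24.6 mm; since the bare radius (14 mm) is below r_cr, adding a thin layer of insulation will *increase* heat loss.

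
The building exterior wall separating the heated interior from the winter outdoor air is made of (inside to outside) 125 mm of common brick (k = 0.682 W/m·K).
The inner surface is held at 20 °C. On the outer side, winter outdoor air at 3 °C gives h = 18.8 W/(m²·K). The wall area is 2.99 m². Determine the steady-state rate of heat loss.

Q ≈ 215 W

Model the wall as resistances in series:
R_common brick = L/(kA) = 0.125/(0.682×2.99) = 0.0613 K/W
R_outer film = 1/(h_o·A) = 1/(18.8×2.99) = 0.01779 K/W
R_total = 0.07909 K/W
Q = ΔT / R_total = 17 / 0.07909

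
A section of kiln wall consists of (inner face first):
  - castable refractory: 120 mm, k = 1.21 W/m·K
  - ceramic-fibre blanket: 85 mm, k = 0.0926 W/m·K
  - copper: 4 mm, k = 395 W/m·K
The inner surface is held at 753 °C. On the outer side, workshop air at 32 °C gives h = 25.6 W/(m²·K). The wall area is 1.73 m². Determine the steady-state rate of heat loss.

Q ≈ 1180 W

Series thermal resistances:
R_castable refractory = L/(kA) = 0.12/(1.21×1.73) = 0.05733 K/W
R_ceramic-fibre blanket = L/(kA) = 0.085/(0.0926×1.73) = 0.5306 K/W
R_copper = L/(kA) = 0.004/(395×1.73) = 5.854×10^-6 K/W
R_outer film = 1/(h_o·A) = 1/(25.6×1.73) = 0.02258 K/W
R_total = 0.6105 K/W
Q = ΔT / R_total = 721 / 0.6105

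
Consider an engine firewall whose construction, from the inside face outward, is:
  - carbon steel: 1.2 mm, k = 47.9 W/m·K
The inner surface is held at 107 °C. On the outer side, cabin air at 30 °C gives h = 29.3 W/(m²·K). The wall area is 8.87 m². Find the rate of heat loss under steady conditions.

Using the resistance-network approach (series):
R_carbon steel = L/(kA) = 0.0012/(47.9×8.87) = 2.824×10^-6 K/W
R_outer film = 1/(h_o·A) = 1/(29.3×8.87) = 0.003848 K/W
R_total = 0.003851 K/W
Q = ΔT / R_total = 77 / 0.003851

Q ≈ 20000 W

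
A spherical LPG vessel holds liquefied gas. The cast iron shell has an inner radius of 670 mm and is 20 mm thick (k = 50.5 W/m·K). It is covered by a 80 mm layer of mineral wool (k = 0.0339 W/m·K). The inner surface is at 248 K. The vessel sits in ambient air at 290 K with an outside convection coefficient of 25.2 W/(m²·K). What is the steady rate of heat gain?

For a spherical shell R = (1/r₁ − 1/r₂)/(4πk); film R = 1/(h·4πr²). In series:
R_cast iron shell = (1/0.67 − 1/0.69)/(4π×50.5) = 6.817×10^-5 K/W
R_mineral wool = (1/0.69 − 1/0.77)/(4π×0.0339) = 0.3535 K/W
R_outer film = 1/(h·4πr_o²) = 1/(25.2×4π×0.77²) = 0.005326 K/W
R_total = 0.3589 K/W
Q = ΔT/R_total = 42/0.3589

Q ≈ 117 W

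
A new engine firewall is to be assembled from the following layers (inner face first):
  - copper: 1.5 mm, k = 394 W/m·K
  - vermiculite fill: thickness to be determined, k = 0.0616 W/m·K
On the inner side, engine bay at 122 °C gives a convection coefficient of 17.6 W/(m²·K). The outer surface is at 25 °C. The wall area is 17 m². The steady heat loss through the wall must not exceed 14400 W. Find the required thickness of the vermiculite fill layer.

Thermal resistances in series:
R_inner film = 1/(h_i·A) = 1/(17.6×17) = 0.003342 K/W
R_copper = L/(kA) = 0.0015/(394×17) = 2.239×10^-7 K/W
Sum of the known resistances R_other = 0.003342 K/W
Required total resistance R_tot = ΔT/Q_allow = 97/14400 = 0.006736 K/W
R_vermiculite fill = R_tot − R_other = 0.003394 K/W
L = R·k·A = 0.003394×0.0616×17

L ≈ 3.55 mm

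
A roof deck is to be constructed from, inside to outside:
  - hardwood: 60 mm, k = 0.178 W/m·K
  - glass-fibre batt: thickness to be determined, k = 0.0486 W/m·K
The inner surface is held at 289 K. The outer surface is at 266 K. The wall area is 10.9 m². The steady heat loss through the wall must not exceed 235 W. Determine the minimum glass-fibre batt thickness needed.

L ≈ 35.5 mm

Using the resistance-network approach (series):
R_hardwood = L/(kA) = 0.06/(0.178×10.9) = 0.03092 K/W
Sum of the known resistances R_other = 0.03092 K/W
Required total resistance R_tot = ΔT/Q_allow = 23/235 = 0.09787 K/W
R_glass-fibre batt = R_tot − R_other = 0.06695 K/W
L = R·k·A = 0.06695×0.0486×10.9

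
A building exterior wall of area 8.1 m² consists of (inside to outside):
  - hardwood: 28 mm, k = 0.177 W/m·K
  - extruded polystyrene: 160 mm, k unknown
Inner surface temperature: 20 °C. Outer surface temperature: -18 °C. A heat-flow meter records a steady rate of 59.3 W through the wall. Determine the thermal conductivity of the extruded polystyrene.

Using the resistance-network approach (series):
R_hardwood = L/(kA) = 0.028/(0.177×8.1) = 0.01953 K/W
Sum of known resistances R_other = 0.01953 K/W
Total R = ΔT/Q = 38/59.3 = 0.6408 K/W
R_extruded polystyrene = R_total − R_other = 0.6213 K/W
k = L/(R·A) = 0.16/(0.6213×8.1)

k ≈ 0.0318 W/(m·K)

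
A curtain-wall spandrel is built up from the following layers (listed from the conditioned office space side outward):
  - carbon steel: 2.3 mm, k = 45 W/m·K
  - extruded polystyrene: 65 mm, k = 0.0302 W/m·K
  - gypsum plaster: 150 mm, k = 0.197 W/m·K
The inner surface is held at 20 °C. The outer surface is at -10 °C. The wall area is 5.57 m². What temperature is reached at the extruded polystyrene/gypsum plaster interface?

Model the wall as resistances in series:
R_carbon steel = L/(kA) = 0.0023/(45×5.57) = 9.176×10^-6 K/W
R_extruded polystyrene = L/(kA) = 0.065/(0.0302×5.57) = 0.3864 K/W
R_gypsum plaster = L/(kA) = 0.15/(0.197×5.57) = 0.1367 K/W
R_total = 0.5231 K/W;  Q = ΔT/R_total = 30/0.5231 = 57.35 W
T_interface = T_inner − Q·ΣR(inner→interface) = 20 − 57.3×0.3864

T ≈ -2.16 °C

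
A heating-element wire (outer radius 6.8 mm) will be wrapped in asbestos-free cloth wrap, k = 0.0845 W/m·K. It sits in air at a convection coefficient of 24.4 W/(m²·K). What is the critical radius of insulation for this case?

r_cr ≈ 3.46 mm

For a cylinder r_cr = k/h = 0.0845/24.4
r_cr = 3.46 mm; since the bare radius (6.8 mm) is above r_cr, any added insulation will reduce heat loss.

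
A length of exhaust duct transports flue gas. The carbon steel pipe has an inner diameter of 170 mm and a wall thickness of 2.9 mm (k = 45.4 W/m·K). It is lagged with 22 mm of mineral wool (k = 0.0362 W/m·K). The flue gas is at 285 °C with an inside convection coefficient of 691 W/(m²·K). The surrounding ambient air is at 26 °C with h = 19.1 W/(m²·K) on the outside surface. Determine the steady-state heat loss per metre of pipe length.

q′ ≈ 244 W/m

Treating each annulus and film as a series resistance:
R_inner film = 1/(h_i·2πr₁L) = 1/(691×2π×0.085×1) = 0.00271 K/W
R_carbon steel pipe wall = ln(87.9/85)/(2π×45.4×1) = 1.176×10^-4 K/W
R_mineral wool = ln(109.9/87.9)/(2π×0.0362×1) = 0.9821 K/W
R_outer film = 1/(h_o·2πr_oL) = 1/(19.1×2π×0.1099×1) = 0.07582 K/W
R_total = 1.061 K/W
Q = ΔT/R_total = 259/1.061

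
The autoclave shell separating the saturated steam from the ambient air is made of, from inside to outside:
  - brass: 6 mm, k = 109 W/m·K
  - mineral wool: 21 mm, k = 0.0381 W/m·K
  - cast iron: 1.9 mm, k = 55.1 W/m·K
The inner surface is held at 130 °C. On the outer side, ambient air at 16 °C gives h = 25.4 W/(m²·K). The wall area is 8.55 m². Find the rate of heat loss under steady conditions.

Q ≈ 1650 W

Treating each layer as a thermal resistance in series:
R_brass = L/(kA) = 0.006/(109×8.55) = 6.438×10^-6 K/W
R_mineral wool = L/(kA) = 0.021/(0.0381×8.55) = 0.06447 K/W
R_cast iron = L/(kA) = 0.0019/(55.1×8.55) = 4.033×10^-6 K/W
R_outer film = 1/(h_o·A) = 1/(25.4×8.55) = 0.004605 K/W
R_total = 0.06908 K/W
Q = ΔT / R_total = 114 / 0.06908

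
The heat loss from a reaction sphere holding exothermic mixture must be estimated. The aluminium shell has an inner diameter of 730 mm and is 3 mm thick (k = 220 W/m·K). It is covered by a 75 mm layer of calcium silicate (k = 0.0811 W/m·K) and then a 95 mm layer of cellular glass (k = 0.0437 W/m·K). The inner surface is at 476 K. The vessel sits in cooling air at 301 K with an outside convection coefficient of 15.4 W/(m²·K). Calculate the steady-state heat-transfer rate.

Spherical conduction: R = (1/r_in − 1/r_out)/(4πk) per layer; series-sum.
R_aluminium shell = (1/0.365 − 1/0.368)/(4π×220) = 8.079×10^-6 K/W
R_calcium silicate = (1/0.368 − 1/0.443)/(4π×0.0811) = 0.4514 K/W
R_cellular glass = (1/0.443 − 1/0.538)/(4π×0.0437) = 0.7258 K/W
R_outer film = 1/(h·4πr_o²) = 1/(15.4×4π×0.538²) = 0.01785 K/W
R_total = 1.195 K/W
Q = ΔT/R_total = 175/1.195

Q ≈ 146 W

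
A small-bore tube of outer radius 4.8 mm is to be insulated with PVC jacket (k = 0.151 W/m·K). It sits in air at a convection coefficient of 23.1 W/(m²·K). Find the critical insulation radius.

r_cr ≈ 6.54 mm

For a cylinder r_cr = k/h = 0.151/23.1
r_cr = 6.54 mm; since the bare radius (4.8 mm) is below r_cr, adding a thin layer of insulation will *increase* heat loss.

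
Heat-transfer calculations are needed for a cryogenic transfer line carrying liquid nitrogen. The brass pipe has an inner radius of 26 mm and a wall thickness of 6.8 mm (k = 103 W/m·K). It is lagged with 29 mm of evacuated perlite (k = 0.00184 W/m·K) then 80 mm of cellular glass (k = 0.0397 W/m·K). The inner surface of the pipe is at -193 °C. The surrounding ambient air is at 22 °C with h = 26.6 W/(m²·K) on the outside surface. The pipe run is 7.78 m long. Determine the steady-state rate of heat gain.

For a radial system each layer contributes R = ln(r_out/r_in)/(2πkL); films add R = 1/(hA).
R_brass pipe wall = ln(32.8/26)/(2π×103×7.78) = 4.614×10^-5 K/W
R_evacuated perlite = ln(61.8/32.8)/(2π×0.00184×7.78) = 7.043 K/W
R_cellular glass = ln(141.8/61.8)/(2π×0.0397×7.78) = 0.428 K/W
R_outer film = 1/(h_o·2πr_oL) = 1/(26.6×2π×0.1418×7.78) = 0.005424 K/W
R_total = 7.476 K/W
Q = ΔT/R_total = 215/7.476

Q ≈ 28.8 W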